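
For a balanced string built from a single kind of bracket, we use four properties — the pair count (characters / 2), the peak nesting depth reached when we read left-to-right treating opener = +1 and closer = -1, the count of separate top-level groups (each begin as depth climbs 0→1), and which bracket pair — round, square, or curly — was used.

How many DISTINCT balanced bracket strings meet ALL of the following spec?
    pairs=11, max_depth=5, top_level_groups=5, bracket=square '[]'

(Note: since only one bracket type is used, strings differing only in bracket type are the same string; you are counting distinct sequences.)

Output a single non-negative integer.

Answer: 375

Derivation:
Spec: pairs=11 depth=5 groups=5
Count(depth <= 5) = 3570
Count(depth <= 4) = 3195
Count(depth == 5) = 3570 - 3195 = 375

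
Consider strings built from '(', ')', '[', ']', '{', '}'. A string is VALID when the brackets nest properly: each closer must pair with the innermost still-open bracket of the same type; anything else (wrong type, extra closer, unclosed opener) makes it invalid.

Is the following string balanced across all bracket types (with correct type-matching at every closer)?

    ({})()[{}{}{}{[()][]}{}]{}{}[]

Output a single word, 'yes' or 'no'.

Answer: yes

Derivation:
pos 0: push '('; stack = (
pos 1: push '{'; stack = ({
pos 2: '}' matches '{'; pop; stack = (
pos 3: ')' matches '('; pop; stack = (empty)
pos 4: push '('; stack = (
pos 5: ')' matches '('; pop; stack = (empty)
pos 6: push '['; stack = [
pos 7: push '{'; stack = [{
pos 8: '}' matches '{'; pop; stack = [
pos 9: push '{'; stack = [{
pos 10: '}' matches '{'; pop; stack = [
pos 11: push '{'; stack = [{
pos 12: '}' matches '{'; pop; stack = [
pos 13: push '{'; stack = [{
pos 14: push '['; stack = [{[
pos 15: push '('; stack = [{[(
pos 16: ')' matches '('; pop; stack = [{[
pos 17: ']' matches '['; pop; stack = [{
pos 18: push '['; stack = [{[
pos 19: ']' matches '['; pop; stack = [{
pos 20: '}' matches '{'; pop; stack = [
pos 21: push '{'; stack = [{
pos 22: '}' matches '{'; pop; stack = [
pos 23: ']' matches '['; pop; stack = (empty)
pos 24: push '{'; stack = {
pos 25: '}' matches '{'; pop; stack = (empty)
pos 26: push '{'; stack = {
pos 27: '}' matches '{'; pop; stack = (empty)
pos 28: push '['; stack = [
pos 29: ']' matches '['; pop; stack = (empty)
end: stack empty → VALID
Verdict: properly nested → yes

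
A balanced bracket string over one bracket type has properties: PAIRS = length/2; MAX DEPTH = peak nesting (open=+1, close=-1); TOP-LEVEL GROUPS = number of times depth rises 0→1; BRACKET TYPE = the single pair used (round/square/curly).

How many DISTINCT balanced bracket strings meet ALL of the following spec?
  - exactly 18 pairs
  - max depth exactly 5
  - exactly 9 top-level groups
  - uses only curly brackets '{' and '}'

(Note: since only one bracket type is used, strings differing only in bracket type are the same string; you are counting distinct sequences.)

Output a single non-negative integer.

Answer: 254826

Derivation:
Spec: pairs=18 depth=5 groups=9
Count(depth <= 5) = 1471600
Count(depth <= 4) = 1216774
Count(depth == 5) = 1471600 - 1216774 = 254826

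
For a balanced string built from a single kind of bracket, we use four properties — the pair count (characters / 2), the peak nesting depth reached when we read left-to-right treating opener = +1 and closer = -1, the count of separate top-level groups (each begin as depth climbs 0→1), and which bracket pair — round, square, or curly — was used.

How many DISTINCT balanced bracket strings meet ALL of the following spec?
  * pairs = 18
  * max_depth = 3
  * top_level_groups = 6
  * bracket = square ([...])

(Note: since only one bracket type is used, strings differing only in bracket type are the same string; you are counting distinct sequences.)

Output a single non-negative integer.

Spec: pairs=18 depth=3 groups=6
Count(depth <= 3) = 1661056
Count(depth <= 2) = 6188
Count(depth == 3) = 1661056 - 6188 = 1654868

Answer: 1654868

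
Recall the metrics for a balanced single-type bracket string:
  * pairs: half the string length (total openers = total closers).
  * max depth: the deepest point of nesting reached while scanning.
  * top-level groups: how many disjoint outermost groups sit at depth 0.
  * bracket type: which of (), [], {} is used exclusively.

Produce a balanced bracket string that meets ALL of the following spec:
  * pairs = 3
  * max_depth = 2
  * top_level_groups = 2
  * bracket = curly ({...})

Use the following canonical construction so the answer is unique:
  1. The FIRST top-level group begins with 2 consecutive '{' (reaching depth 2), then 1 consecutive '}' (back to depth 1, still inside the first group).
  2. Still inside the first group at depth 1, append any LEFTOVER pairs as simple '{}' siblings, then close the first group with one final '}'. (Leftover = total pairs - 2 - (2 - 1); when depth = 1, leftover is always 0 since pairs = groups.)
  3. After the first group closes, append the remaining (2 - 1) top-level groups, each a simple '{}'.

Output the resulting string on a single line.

Answer: {{}}{}

Derivation:
Spec: pairs=3 depth=2 groups=2
Leftover pairs = 3 - 2 - (2-1) = 0
First group: deep chain of depth 2 + 0 sibling pairs
Remaining 1 groups: simple '{}' each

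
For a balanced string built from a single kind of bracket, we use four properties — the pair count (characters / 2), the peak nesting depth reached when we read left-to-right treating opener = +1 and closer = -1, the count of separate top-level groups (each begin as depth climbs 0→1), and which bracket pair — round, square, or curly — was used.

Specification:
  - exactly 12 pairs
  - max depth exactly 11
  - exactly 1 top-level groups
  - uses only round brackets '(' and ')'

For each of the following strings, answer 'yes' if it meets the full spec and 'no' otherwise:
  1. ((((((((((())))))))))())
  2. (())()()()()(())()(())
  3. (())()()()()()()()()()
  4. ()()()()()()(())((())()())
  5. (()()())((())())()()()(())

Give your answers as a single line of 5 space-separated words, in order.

Answer: yes no no no no

Derivation:
String 1 '((((((((((())))))))))())': depth seq [1 2 3 4 5 6 7 8 9 10 11 10 9 8 7 6 5 4 3 2 1 2 1 0]
  -> pairs=12 depth=11 groups=1 -> yes
String 2 '(())()()()()(())()(())': depth seq [1 2 1 0 1 0 1 0 1 0 1 0 1 2 1 0 1 0 1 2 1 0]
  -> pairs=11 depth=2 groups=8 -> no
String 3 '(())()()()()()()()()()': depth seq [1 2 1 0 1 0 1 0 1 0 1 0 1 0 1 0 1 0 1 0 1 0]
  -> pairs=11 depth=2 groups=10 -> no
String 4 '()()()()()()(())((())()())': depth seq [1 0 1 0 1 0 1 0 1 0 1 0 1 2 1 0 1 2 3 2 1 2 1 2 1 0]
  -> pairs=13 depth=3 groups=8 -> no
String 5 '(()()())((())())()()()(())': depth seq [1 2 1 2 1 2 1 0 1 2 3 2 1 2 1 0 1 0 1 0 1 0 1 2 1 0]
  -> pairs=13 depth=3 groups=6 -> no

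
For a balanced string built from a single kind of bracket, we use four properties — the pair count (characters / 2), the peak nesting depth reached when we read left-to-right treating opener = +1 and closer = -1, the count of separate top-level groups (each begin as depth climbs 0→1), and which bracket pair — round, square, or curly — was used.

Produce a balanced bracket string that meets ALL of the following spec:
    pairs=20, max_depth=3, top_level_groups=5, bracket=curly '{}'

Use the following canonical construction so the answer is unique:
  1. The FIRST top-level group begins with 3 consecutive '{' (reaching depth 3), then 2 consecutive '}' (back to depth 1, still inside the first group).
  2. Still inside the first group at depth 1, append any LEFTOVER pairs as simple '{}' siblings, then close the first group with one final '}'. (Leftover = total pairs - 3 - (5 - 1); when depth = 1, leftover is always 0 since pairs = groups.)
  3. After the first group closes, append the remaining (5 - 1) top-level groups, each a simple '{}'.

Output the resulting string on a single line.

Answer: {{{}}{}{}{}{}{}{}{}{}{}{}{}{}{}}{}{}{}{}

Derivation:
Spec: pairs=20 depth=3 groups=5
Leftover pairs = 20 - 3 - (5-1) = 13
First group: deep chain of depth 3 + 13 sibling pairs
Remaining 4 groups: simple '{}' each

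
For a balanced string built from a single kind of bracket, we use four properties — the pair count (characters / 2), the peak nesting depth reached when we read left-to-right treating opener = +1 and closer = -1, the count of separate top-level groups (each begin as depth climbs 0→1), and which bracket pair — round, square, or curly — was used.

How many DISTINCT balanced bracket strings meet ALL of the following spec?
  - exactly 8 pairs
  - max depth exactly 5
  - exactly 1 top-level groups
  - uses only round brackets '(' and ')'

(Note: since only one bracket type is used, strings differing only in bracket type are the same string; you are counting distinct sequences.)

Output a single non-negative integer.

Spec: pairs=8 depth=5 groups=1
Count(depth <= 5) = 365
Count(depth <= 4) = 233
Count(depth == 5) = 365 - 233 = 132

Answer: 132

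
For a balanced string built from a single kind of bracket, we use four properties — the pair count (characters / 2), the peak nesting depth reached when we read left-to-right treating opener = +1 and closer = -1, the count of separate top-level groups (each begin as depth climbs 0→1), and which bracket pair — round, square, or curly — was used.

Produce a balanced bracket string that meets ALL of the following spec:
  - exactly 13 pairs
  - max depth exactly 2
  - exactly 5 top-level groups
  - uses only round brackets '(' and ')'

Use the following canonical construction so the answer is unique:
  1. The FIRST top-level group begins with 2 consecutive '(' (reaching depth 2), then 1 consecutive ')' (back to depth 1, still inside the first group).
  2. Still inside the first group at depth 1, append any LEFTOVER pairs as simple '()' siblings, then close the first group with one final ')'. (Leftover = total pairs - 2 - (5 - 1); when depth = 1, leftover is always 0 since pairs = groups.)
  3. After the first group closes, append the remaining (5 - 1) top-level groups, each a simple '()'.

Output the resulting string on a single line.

Spec: pairs=13 depth=2 groups=5
Leftover pairs = 13 - 2 - (5-1) = 7
First group: deep chain of depth 2 + 7 sibling pairs
Remaining 4 groups: simple '()' each

Answer: (()()()()()()()())()()()()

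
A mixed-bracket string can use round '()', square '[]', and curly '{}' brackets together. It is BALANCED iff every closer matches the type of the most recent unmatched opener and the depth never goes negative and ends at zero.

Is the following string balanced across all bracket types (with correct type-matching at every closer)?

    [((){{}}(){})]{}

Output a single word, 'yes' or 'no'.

Answer: yes

Derivation:
pos 0: push '['; stack = [
pos 1: push '('; stack = [(
pos 2: push '('; stack = [((
pos 3: ')' matches '('; pop; stack = [(
pos 4: push '{'; stack = [({
pos 5: push '{'; stack = [({{
pos 6: '}' matches '{'; pop; stack = [({
pos 7: '}' matches '{'; pop; stack = [(
pos 8: push '('; stack = [((
pos 9: ')' matches '('; pop; stack = [(
pos 10: push '{'; stack = [({
pos 11: '}' matches '{'; pop; stack = [(
pos 12: ')' matches '('; pop; stack = [
pos 13: ']' matches '['; pop; stack = (empty)
pos 14: push '{'; stack = {
pos 15: '}' matches '{'; pop; stack = (empty)
end: stack empty → VALID
Verdict: properly nested → yes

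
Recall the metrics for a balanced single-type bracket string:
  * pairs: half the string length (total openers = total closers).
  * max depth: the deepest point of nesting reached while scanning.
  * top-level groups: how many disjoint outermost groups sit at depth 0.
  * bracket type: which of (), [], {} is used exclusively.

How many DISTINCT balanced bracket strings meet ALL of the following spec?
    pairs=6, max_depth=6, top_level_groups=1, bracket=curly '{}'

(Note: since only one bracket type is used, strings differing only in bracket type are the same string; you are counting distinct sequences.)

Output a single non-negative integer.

Spec: pairs=6 depth=6 groups=1
Count(depth <= 6) = 42
Count(depth <= 5) = 41
Count(depth == 6) = 42 - 41 = 1

Answer: 1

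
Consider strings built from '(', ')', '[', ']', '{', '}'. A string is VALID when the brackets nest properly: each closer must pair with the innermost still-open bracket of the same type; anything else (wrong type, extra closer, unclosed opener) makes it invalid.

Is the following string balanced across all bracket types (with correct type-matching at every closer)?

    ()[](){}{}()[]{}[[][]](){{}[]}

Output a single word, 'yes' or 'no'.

pos 0: push '('; stack = (
pos 1: ')' matches '('; pop; stack = (empty)
pos 2: push '['; stack = [
pos 3: ']' matches '['; pop; stack = (empty)
pos 4: push '('; stack = (
pos 5: ')' matches '('; pop; stack = (empty)
pos 6: push '{'; stack = {
pos 7: '}' matches '{'; pop; stack = (empty)
pos 8: push '{'; stack = {
pos 9: '}' matches '{'; pop; stack = (empty)
pos 10: push '('; stack = (
pos 11: ')' matches '('; pop; stack = (empty)
pos 12: push '['; stack = [
pos 13: ']' matches '['; pop; stack = (empty)
pos 14: push '{'; stack = {
pos 15: '}' matches '{'; pop; stack = (empty)
pos 16: push '['; stack = [
pos 17: push '['; stack = [[
pos 18: ']' matches '['; pop; stack = [
pos 19: push '['; stack = [[
pos 20: ']' matches '['; pop; stack = [
pos 21: ']' matches '['; pop; stack = (empty)
pos 22: push '('; stack = (
pos 23: ')' matches '('; pop; stack = (empty)
pos 24: push '{'; stack = {
pos 25: push '{'; stack = {{
pos 26: '}' matches '{'; pop; stack = {
pos 27: push '['; stack = {[
pos 28: ']' matches '['; pop; stack = {
pos 29: '}' matches '{'; pop; stack = (empty)
end: stack empty → VALID
Verdict: properly nested → yes

Answer: yes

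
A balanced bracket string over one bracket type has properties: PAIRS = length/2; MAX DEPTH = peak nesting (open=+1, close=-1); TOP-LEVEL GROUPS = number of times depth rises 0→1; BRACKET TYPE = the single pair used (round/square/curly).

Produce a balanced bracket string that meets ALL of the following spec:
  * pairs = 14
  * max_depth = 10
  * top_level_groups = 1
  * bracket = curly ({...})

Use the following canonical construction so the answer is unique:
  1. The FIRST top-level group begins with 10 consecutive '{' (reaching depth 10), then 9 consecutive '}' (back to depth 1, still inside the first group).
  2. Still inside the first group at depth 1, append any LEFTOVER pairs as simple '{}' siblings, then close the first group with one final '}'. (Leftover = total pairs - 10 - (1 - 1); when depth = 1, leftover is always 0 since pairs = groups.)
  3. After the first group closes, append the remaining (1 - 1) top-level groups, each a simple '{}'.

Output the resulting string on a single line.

Answer: {{{{{{{{{{}}}}}}}}}{}{}{}{}}

Derivation:
Spec: pairs=14 depth=10 groups=1
Leftover pairs = 14 - 10 - (1-1) = 4
First group: deep chain of depth 10 + 4 sibling pairs
Remaining 0 groups: simple '{}' each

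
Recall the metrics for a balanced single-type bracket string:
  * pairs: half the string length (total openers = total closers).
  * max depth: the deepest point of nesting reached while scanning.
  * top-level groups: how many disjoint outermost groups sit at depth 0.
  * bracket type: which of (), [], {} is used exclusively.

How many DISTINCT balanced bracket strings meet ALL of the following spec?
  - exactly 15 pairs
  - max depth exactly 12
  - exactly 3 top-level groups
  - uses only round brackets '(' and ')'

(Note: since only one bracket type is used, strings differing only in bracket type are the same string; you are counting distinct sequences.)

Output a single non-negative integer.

Spec: pairs=15 depth=12 groups=3
Count(depth <= 12) = 1931537
Count(depth <= 11) = 1931468
Count(depth == 12) = 1931537 - 1931468 = 69

Answer: 69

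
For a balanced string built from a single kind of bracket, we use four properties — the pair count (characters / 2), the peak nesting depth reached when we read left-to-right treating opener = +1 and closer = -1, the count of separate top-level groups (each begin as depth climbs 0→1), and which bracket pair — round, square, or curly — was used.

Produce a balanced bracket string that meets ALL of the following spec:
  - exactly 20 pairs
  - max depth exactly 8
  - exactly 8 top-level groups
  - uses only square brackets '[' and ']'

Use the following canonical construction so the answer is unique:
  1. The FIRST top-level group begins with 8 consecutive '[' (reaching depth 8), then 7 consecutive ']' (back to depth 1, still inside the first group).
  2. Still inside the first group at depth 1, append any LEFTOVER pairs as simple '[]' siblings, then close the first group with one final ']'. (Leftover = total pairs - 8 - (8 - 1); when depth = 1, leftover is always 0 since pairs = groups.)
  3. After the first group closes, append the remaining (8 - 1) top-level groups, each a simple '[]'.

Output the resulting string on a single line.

Answer: [[[[[[[[]]]]]]][][][][][]][][][][][][][]

Derivation:
Spec: pairs=20 depth=8 groups=8
Leftover pairs = 20 - 8 - (8-1) = 5
First group: deep chain of depth 8 + 5 sibling pairs
Remaining 7 groups: simple '[]' each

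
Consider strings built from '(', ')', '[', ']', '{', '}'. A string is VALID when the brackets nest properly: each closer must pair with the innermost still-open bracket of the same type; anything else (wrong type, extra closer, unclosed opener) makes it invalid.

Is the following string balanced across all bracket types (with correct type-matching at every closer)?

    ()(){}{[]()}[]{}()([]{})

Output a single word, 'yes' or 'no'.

Answer: yes

Derivation:
pos 0: push '('; stack = (
pos 1: ')' matches '('; pop; stack = (empty)
pos 2: push '('; stack = (
pos 3: ')' matches '('; pop; stack = (empty)
pos 4: push '{'; stack = {
pos 5: '}' matches '{'; pop; stack = (empty)
pos 6: push '{'; stack = {
pos 7: push '['; stack = {[
pos 8: ']' matches '['; pop; stack = {
pos 9: push '('; stack = {(
pos 10: ')' matches '('; pop; stack = {
pos 11: '}' matches '{'; pop; stack = (empty)
pos 12: push '['; stack = [
pos 13: ']' matches '['; pop; stack = (empty)
pos 14: push '{'; stack = {
pos 15: '}' matches '{'; pop; stack = (empty)
pos 16: push '('; stack = (
pos 17: ')' matches '('; pop; stack = (empty)
pos 18: push '('; stack = (
pos 19: push '['; stack = ([
pos 20: ']' matches '['; pop; stack = (
pos 21: push '{'; stack = ({
pos 22: '}' matches '{'; pop; stack = (
pos 23: ')' matches '('; pop; stack = (empty)
end: stack empty → VALID
Verdict: properly nested → yes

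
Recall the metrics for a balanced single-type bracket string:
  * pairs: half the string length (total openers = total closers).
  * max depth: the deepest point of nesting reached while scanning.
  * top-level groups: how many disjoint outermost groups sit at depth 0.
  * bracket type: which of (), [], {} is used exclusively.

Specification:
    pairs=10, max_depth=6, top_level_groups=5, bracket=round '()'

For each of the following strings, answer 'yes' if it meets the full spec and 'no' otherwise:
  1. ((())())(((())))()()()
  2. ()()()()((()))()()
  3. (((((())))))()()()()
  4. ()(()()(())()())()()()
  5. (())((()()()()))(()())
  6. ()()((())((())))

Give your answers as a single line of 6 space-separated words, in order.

Answer: no no yes no no no

Derivation:
String 1 '((())())(((())))()()()': depth seq [1 2 3 2 1 2 1 0 1 2 3 4 3 2 1 0 1 0 1 0 1 0]
  -> pairs=11 depth=4 groups=5 -> no
String 2 '()()()()((()))()()': depth seq [1 0 1 0 1 0 1 0 1 2 3 2 1 0 1 0 1 0]
  -> pairs=9 depth=3 groups=7 -> no
String 3 '(((((())))))()()()()': depth seq [1 2 3 4 5 6 5 4 3 2 1 0 1 0 1 0 1 0 1 0]
  -> pairs=10 depth=6 groups=5 -> yes
String 4 '()(()()(())()())()()()': depth seq [1 0 1 2 1 2 1 2 3 2 1 2 1 2 1 0 1 0 1 0 1 0]
  -> pairs=11 depth=3 groups=5 -> no
String 5 '(())((()()()()))(()())': depth seq [1 2 1 0 1 2 3 2 3 2 3 2 3 2 1 0 1 2 1 2 1 0]
  -> pairs=11 depth=3 groups=3 -> no
String 6 '()()((())((())))': depth seq [1 0 1 0 1 2 3 2 1 2 3 4 3 2 1 0]
  -> pairs=8 depth=4 groups=3 -> no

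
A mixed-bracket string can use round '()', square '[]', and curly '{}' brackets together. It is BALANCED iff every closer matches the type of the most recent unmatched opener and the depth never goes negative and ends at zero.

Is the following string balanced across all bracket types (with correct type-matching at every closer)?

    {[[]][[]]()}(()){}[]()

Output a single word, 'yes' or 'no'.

Answer: yes

Derivation:
pos 0: push '{'; stack = {
pos 1: push '['; stack = {[
pos 2: push '['; stack = {[[
pos 3: ']' matches '['; pop; stack = {[
pos 4: ']' matches '['; pop; stack = {
pos 5: push '['; stack = {[
pos 6: push '['; stack = {[[
pos 7: ']' matches '['; pop; stack = {[
pos 8: ']' matches '['; pop; stack = {
pos 9: push '('; stack = {(
pos 10: ')' matches '('; pop; stack = {
pos 11: '}' matches '{'; pop; stack = (empty)
pos 12: push '('; stack = (
pos 13: push '('; stack = ((
pos 14: ')' matches '('; pop; stack = (
pos 15: ')' matches '('; pop; stack = (empty)
pos 16: push '{'; stack = {
pos 17: '}' matches '{'; pop; stack = (empty)
pos 18: push '['; stack = [
pos 19: ']' matches '['; pop; stack = (empty)
pos 20: push '('; stack = (
pos 21: ')' matches '('; pop; stack = (empty)
end: stack empty → VALID
Verdict: properly nested → yes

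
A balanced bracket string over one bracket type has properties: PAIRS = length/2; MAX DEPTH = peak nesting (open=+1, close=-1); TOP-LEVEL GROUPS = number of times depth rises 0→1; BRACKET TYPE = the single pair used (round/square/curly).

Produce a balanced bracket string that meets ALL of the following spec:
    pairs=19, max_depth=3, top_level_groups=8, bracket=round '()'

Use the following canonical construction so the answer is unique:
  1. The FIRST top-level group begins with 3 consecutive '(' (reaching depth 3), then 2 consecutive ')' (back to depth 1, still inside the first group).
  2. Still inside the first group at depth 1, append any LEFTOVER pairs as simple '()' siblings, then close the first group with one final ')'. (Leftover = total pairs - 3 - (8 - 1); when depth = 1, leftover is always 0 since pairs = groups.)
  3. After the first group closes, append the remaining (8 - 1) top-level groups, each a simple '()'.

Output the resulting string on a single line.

Spec: pairs=19 depth=3 groups=8
Leftover pairs = 19 - 3 - (8-1) = 9
First group: deep chain of depth 3 + 9 sibling pairs
Remaining 7 groups: simple '()' each

Answer: ((())()()()()()()()()())()()()()()()()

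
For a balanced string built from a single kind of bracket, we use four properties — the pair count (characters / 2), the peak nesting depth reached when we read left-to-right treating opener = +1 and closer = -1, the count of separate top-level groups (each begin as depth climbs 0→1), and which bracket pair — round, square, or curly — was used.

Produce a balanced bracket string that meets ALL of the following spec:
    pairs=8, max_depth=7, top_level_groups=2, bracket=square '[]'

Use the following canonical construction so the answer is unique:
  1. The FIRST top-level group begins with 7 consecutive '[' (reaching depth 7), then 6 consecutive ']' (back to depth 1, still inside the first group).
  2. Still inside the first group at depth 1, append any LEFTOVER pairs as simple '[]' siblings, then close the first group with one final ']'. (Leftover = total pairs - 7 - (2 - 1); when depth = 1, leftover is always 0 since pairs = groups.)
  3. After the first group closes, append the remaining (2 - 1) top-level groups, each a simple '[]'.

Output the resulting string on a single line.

Spec: pairs=8 depth=7 groups=2
Leftover pairs = 8 - 7 - (2-1) = 0
First group: deep chain of depth 7 + 0 sibling pairs
Remaining 1 groups: simple '[]' each

Answer: [[[[[[[]]]]]]][]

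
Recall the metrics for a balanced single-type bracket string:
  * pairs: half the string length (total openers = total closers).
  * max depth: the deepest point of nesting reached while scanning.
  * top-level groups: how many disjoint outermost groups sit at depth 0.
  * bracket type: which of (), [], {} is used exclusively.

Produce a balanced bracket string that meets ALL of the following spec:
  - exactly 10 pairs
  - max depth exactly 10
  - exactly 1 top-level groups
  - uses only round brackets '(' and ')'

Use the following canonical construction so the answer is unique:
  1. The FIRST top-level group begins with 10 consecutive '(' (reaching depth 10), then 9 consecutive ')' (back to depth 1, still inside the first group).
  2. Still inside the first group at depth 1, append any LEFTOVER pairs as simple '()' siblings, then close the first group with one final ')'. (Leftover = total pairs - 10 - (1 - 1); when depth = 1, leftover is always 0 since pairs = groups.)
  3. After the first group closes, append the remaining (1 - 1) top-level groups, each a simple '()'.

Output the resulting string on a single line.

Spec: pairs=10 depth=10 groups=1
Leftover pairs = 10 - 10 - (1-1) = 0
First group: deep chain of depth 10 + 0 sibling pairs
Remaining 0 groups: simple '()' each

Answer: (((((((((())))))))))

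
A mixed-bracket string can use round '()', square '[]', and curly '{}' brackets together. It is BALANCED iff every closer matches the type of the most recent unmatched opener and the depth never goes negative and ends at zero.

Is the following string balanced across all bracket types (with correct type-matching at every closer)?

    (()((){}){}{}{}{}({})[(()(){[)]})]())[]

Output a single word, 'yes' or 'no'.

pos 0: push '('; stack = (
pos 1: push '('; stack = ((
pos 2: ')' matches '('; pop; stack = (
pos 3: push '('; stack = ((
pos 4: push '('; stack = (((
pos 5: ')' matches '('; pop; stack = ((
pos 6: push '{'; stack = (({
pos 7: '}' matches '{'; pop; stack = ((
pos 8: ')' matches '('; pop; stack = (
pos 9: push '{'; stack = ({
pos 10: '}' matches '{'; pop; stack = (
pos 11: push '{'; stack = ({
pos 12: '}' matches '{'; pop; stack = (
pos 13: push '{'; stack = ({
pos 14: '}' matches '{'; pop; stack = (
pos 15: push '{'; stack = ({
pos 16: '}' matches '{'; pop; stack = (
pos 17: push '('; stack = ((
pos 18: push '{'; stack = (({
pos 19: '}' matches '{'; pop; stack = ((
pos 20: ')' matches '('; pop; stack = (
pos 21: push '['; stack = ([
pos 22: push '('; stack = ([(
pos 23: push '('; stack = ([((
pos 24: ')' matches '('; pop; stack = ([(
pos 25: push '('; stack = ([((
pos 26: ')' matches '('; pop; stack = ([(
pos 27: push '{'; stack = ([({
pos 28: push '['; stack = ([({[
pos 29: saw closer ')' but top of stack is '[' (expected ']') → INVALID
Verdict: type mismatch at position 29: ')' closes '[' → no

Answer: no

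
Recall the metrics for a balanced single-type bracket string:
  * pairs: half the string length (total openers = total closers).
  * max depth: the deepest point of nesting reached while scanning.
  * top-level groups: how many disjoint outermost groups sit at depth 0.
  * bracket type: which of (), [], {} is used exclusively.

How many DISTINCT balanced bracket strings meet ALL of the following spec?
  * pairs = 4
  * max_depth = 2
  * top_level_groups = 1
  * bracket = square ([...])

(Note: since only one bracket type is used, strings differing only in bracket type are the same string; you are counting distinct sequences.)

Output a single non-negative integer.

Answer: 1

Derivation:
Spec: pairs=4 depth=2 groups=1
Count(depth <= 2) = 1
Count(depth <= 1) = 0
Count(depth == 2) = 1 - 0 = 1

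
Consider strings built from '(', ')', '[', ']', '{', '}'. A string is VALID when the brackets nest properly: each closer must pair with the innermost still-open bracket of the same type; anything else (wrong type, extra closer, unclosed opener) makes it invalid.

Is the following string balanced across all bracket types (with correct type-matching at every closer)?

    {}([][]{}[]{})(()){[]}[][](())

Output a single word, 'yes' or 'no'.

pos 0: push '{'; stack = {
pos 1: '}' matches '{'; pop; stack = (empty)
pos 2: push '('; stack = (
pos 3: push '['; stack = ([
pos 4: ']' matches '['; pop; stack = (
pos 5: push '['; stack = ([
pos 6: ']' matches '['; pop; stack = (
pos 7: push '{'; stack = ({
pos 8: '}' matches '{'; pop; stack = (
pos 9: push '['; stack = ([
pos 10: ']' matches '['; pop; stack = (
pos 11: push '{'; stack = ({
pos 12: '}' matches '{'; pop; stack = (
pos 13: ')' matches '('; pop; stack = (empty)
pos 14: push '('; stack = (
pos 15: push '('; stack = ((
pos 16: ')' matches '('; pop; stack = (
pos 17: ')' matches '('; pop; stack = (empty)
pos 18: push '{'; stack = {
pos 19: push '['; stack = {[
pos 20: ']' matches '['; pop; stack = {
pos 21: '}' matches '{'; pop; stack = (empty)
pos 22: push '['; stack = [
pos 23: ']' matches '['; pop; stack = (empty)
pos 24: push '['; stack = [
pos 25: ']' matches '['; pop; stack = (empty)
pos 26: push '('; stack = (
pos 27: push '('; stack = ((
pos 28: ')' matches '('; pop; stack = (
pos 29: ')' matches '('; pop; stack = (empty)
end: stack empty → VALID
Verdict: properly nested → yes

Answer: yes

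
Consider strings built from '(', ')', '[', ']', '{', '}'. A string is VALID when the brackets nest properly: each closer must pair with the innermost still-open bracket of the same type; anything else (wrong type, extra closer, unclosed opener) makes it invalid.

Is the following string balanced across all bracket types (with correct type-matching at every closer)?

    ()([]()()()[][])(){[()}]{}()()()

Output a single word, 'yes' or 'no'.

pos 0: push '('; stack = (
pos 1: ')' matches '('; pop; stack = (empty)
pos 2: push '('; stack = (
pos 3: push '['; stack = ([
pos 4: ']' matches '['; pop; stack = (
pos 5: push '('; stack = ((
pos 6: ')' matches '('; pop; stack = (
pos 7: push '('; stack = ((
pos 8: ')' matches '('; pop; stack = (
pos 9: push '('; stack = ((
pos 10: ')' matches '('; pop; stack = (
pos 11: push '['; stack = ([
pos 12: ']' matches '['; pop; stack = (
pos 13: push '['; stack = ([
pos 14: ']' matches '['; pop; stack = (
pos 15: ')' matches '('; pop; stack = (empty)
pos 16: push '('; stack = (
pos 17: ')' matches '('; pop; stack = (empty)
pos 18: push '{'; stack = {
pos 19: push '['; stack = {[
pos 20: push '('; stack = {[(
pos 21: ')' matches '('; pop; stack = {[
pos 22: saw closer '}' but top of stack is '[' (expected ']') → INVALID
Verdict: type mismatch at position 22: '}' closes '[' → no

Answer: no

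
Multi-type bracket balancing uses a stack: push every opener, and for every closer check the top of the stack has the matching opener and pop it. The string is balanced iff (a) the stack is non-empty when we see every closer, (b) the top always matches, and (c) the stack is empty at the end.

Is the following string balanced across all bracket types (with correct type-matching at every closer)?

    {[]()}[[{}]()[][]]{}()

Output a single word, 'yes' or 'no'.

pos 0: push '{'; stack = {
pos 1: push '['; stack = {[
pos 2: ']' matches '['; pop; stack = {
pos 3: push '('; stack = {(
pos 4: ')' matches '('; pop; stack = {
pos 5: '}' matches '{'; pop; stack = (empty)
pos 6: push '['; stack = [
pos 7: push '['; stack = [[
pos 8: push '{'; stack = [[{
pos 9: '}' matches '{'; pop; stack = [[
pos 10: ']' matches '['; pop; stack = [
pos 11: push '('; stack = [(
pos 12: ')' matches '('; pop; stack = [
pos 13: push '['; stack = [[
pos 14: ']' matches '['; pop; stack = [
pos 15: push '['; stack = [[
pos 16: ']' matches '['; pop; stack = [
pos 17: ']' matches '['; pop; stack = (empty)
pos 18: push '{'; stack = {
pos 19: '}' matches '{'; pop; stack = (empty)
pos 20: push '('; stack = (
pos 21: ')' matches '('; pop; stack = (empty)
end: stack empty → VALID
Verdict: properly nested → yes

Answer: yes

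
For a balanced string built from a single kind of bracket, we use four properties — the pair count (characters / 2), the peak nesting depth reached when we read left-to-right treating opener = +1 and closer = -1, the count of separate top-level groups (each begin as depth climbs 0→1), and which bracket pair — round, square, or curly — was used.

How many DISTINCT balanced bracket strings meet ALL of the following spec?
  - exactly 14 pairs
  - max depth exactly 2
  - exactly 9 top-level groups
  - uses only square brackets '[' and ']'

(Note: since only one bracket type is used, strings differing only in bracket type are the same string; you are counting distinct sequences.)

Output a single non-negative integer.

Spec: pairs=14 depth=2 groups=9
Count(depth <= 2) = 1287
Count(depth <= 1) = 0
Count(depth == 2) = 1287 - 0 = 1287

Answer: 1287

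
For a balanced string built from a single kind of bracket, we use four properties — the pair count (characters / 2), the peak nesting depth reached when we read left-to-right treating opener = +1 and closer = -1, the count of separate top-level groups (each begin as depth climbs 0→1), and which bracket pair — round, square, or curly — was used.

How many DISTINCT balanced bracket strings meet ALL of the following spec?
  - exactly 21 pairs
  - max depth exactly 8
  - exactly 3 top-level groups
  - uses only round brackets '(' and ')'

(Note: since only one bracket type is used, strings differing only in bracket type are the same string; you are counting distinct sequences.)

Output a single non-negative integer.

Spec: pairs=21 depth=8 groups=3
Count(depth <= 8) = 4210016994
Count(depth <= 7) = 3534388512
Count(depth == 8) = 4210016994 - 3534388512 = 675628482

Answer: 675628482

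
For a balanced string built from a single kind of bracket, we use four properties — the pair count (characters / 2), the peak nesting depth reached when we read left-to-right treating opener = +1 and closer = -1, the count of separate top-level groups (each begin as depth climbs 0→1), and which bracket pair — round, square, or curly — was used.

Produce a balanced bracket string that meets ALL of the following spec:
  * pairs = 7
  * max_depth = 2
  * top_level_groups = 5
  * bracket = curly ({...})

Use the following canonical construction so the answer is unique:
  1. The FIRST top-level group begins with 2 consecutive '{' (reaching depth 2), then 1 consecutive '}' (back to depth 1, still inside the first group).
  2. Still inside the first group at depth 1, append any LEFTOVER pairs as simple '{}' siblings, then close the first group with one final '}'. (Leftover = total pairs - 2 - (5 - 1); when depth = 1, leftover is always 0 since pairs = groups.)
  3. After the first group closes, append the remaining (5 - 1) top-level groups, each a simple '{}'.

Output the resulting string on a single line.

Answer: {{}{}}{}{}{}{}

Derivation:
Spec: pairs=7 depth=2 groups=5
Leftover pairs = 7 - 2 - (5-1) = 1
First group: deep chain of depth 2 + 1 sibling pairs
Remaining 4 groups: simple '{}' each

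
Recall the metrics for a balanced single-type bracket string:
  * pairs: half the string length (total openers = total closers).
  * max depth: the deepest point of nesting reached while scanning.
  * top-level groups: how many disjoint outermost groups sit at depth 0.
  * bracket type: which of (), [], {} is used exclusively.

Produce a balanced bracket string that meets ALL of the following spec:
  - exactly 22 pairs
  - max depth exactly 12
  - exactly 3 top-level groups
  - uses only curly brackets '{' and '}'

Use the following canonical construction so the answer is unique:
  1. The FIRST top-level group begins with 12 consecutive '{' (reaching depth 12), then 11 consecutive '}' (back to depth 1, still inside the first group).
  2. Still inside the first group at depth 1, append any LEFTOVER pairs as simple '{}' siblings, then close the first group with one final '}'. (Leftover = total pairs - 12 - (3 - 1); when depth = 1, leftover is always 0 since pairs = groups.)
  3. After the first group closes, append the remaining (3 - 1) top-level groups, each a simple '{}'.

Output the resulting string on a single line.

Spec: pairs=22 depth=12 groups=3
Leftover pairs = 22 - 12 - (3-1) = 8
First group: deep chain of depth 12 + 8 sibling pairs
Remaining 2 groups: simple '{}' each

Answer: {{{{{{{{{{{{}}}}}}}}}}}{}{}{}{}{}{}{}{}}{}{}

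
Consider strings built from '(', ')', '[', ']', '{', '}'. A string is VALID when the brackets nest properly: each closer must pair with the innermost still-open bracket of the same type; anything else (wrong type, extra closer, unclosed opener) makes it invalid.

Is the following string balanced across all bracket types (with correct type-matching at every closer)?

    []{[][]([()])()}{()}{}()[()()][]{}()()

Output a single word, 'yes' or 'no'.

pos 0: push '['; stack = [
pos 1: ']' matches '['; pop; stack = (empty)
pos 2: push '{'; stack = {
pos 3: push '['; stack = {[
pos 4: ']' matches '['; pop; stack = {
pos 5: push '['; stack = {[
pos 6: ']' matches '['; pop; stack = {
pos 7: push '('; stack = {(
pos 8: push '['; stack = {([
pos 9: push '('; stack = {([(
pos 10: ')' matches '('; pop; stack = {([
pos 11: ']' matches '['; pop; stack = {(
pos 12: ')' matches '('; pop; stack = {
pos 13: push '('; stack = {(
pos 14: ')' matches '('; pop; stack = {
pos 15: '}' matches '{'; pop; stack = (empty)
pos 16: push '{'; stack = {
pos 17: push '('; stack = {(
pos 18: ')' matches '('; pop; stack = {
pos 19: '}' matches '{'; pop; stack = (empty)
pos 20: push '{'; stack = {
pos 21: '}' matches '{'; pop; stack = (empty)
pos 22: push '('; stack = (
pos 23: ')' matches '('; pop; stack = (empty)
pos 24: push '['; stack = [
pos 25: push '('; stack = [(
pos 26: ')' matches '('; pop; stack = [
pos 27: push '('; stack = [(
pos 28: ')' matches '('; pop; stack = [
pos 29: ']' matches '['; pop; stack = (empty)
pos 30: push '['; stack = [
pos 31: ']' matches '['; pop; stack = (empty)
pos 32: push '{'; stack = {
pos 33: '}' matches '{'; pop; stack = (empty)
pos 34: push '('; stack = (
pos 35: ')' matches '('; pop; stack = (empty)
pos 36: push '('; stack = (
pos 37: ')' matches '('; pop; stack = (empty)
end: stack empty → VALID
Verdict: properly nested → yes

Answer: yes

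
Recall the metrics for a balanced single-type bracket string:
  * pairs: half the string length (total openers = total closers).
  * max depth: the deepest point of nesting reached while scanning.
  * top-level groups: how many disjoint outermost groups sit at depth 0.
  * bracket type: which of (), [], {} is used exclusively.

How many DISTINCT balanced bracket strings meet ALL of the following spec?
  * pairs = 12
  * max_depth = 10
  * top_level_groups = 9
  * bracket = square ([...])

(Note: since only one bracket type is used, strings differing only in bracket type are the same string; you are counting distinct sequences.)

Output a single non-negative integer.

Answer: 0

Derivation:
Spec: pairs=12 depth=10 groups=9
Count(depth <= 10) = 273
Count(depth <= 9) = 273
Count(depth == 10) = 273 - 273 = 0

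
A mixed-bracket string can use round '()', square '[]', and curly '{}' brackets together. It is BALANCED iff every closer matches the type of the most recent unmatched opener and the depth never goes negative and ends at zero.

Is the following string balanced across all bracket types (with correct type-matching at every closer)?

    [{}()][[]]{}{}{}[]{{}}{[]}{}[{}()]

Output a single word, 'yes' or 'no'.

pos 0: push '['; stack = [
pos 1: push '{'; stack = [{
pos 2: '}' matches '{'; pop; stack = [
pos 3: push '('; stack = [(
pos 4: ')' matches '('; pop; stack = [
pos 5: ']' matches '['; pop; stack = (empty)
pos 6: push '['; stack = [
pos 7: push '['; stack = [[
pos 8: ']' matches '['; pop; stack = [
pos 9: ']' matches '['; pop; stack = (empty)
pos 10: push '{'; stack = {
pos 11: '}' matches '{'; pop; stack = (empty)
pos 12: push '{'; stack = {
pos 13: '}' matches '{'; pop; stack = (empty)
pos 14: push '{'; stack = {
pos 15: '}' matches '{'; pop; stack = (empty)
pos 16: push '['; stack = [
pos 17: ']' matches '['; pop; stack = (empty)
pos 18: push '{'; stack = {
pos 19: push '{'; stack = {{
pos 20: '}' matches '{'; pop; stack = {
pos 21: '}' matches '{'; pop; stack = (empty)
pos 22: push '{'; stack = {
pos 23: push '['; stack = {[
pos 24: ']' matches '['; pop; stack = {
pos 25: '}' matches '{'; pop; stack = (empty)
pos 26: push '{'; stack = {
pos 27: '}' matches '{'; pop; stack = (empty)
pos 28: push '['; stack = [
pos 29: push '{'; stack = [{
pos 30: '}' matches '{'; pop; stack = [
pos 31: push '('; stack = [(
pos 32: ')' matches '('; pop; stack = [
pos 33: ']' matches '['; pop; stack = (empty)
end: stack empty → VALID
Verdict: properly nested → yes

Answer: yes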